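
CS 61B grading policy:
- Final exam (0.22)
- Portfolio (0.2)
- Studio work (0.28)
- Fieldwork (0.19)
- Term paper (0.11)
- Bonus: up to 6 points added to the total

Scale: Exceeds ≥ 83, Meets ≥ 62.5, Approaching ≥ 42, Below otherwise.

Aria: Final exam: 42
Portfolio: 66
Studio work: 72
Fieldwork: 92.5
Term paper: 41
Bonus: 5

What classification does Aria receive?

Weighted total:
  Final exam 42 × 0.22 = 9.24
  Portfolio 66 × 0.2 = 13.2
  Studio work 72 × 0.28 = 20.16
  Fieldwork 92.5 × 0.19 = 17.575
  Term paper 41 × 0.11 = 4.51
Sum = 64.685
Bonus: 64.685 + 5 = 69.685
69.685 is ≥ 62.5 and < 83 → Meets

Meets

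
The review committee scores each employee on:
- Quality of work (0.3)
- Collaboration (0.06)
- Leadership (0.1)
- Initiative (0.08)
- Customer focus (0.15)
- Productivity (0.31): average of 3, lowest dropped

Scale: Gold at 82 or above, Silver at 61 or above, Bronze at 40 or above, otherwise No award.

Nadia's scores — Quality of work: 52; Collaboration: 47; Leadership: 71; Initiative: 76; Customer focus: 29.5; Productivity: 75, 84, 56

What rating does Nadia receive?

Productivity: drop 56 → average of remaining 2 = 159/2 = 79.5
Weighted total:
  Quality of work 52 × 0.3 = 15.6
  Collaboration 47 × 0.06 = 2.82
  Leadership 71 × 0.1 = 7.1
  Initiative 76 × 0.08 = 6.08
  Customer focus 29.5 × 0.15 = 4.425
  Productivity 79.5 × 0.31 = 24.645
Sum = 60.67
60.67 is ≥ 40 and < 61 → Bronze

Bronze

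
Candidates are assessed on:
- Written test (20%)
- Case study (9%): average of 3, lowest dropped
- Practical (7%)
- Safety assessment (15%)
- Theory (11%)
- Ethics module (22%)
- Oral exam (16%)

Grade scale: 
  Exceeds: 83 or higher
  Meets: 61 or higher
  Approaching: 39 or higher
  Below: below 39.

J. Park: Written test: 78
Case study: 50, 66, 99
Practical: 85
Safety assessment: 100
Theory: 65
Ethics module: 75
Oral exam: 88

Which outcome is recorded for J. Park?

Case study: drop 50 → average of remaining 2 = 165/2 = 82.5
Weighted total:
  Written test 78 × 0.2 = 15.6
  Case study 82.5 × 0.09 = 7.425
  Practical 85 × 0.07 = 5.95
  Safety assessment 100 × 0.15 = 15
  Theory 65 × 0.11 = 7.15
  Ethics module 75 × 0.22 = 16.5
  Oral exam 88 × 0.16 = 14.08
Sum = 81.705
81.705 is ≥ 61 and < 83 → Meets

Meets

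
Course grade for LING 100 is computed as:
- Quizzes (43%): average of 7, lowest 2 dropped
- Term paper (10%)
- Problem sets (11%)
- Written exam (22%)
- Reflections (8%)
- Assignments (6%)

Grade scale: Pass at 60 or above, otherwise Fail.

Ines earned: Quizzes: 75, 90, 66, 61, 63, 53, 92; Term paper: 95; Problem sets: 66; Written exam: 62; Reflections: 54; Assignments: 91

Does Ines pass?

Pass

Quizzes: drop 53, 61 → average of remaining 5 = 386/5 = 77.2
Weighted total:
  Quizzes 77.2 × 0.43 = 33.196
  Term paper 95 × 0.1 = 9.5
  Problem sets 66 × 0.11 = 7.26
  Written exam 62 × 0.22 = 13.64
  Reflections 54 × 0.08 = 4.32
  Assignments 91 × 0.06 = 5.46
Sum = 73.376
73.376 ≥ 60 → Pass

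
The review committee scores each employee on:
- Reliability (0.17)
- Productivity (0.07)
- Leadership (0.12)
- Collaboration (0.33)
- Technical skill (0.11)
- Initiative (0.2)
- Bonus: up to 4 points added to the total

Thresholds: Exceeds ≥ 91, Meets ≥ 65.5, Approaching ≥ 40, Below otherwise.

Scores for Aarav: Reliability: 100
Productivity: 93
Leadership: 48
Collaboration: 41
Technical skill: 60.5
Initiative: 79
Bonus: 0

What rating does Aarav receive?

Approaching

Weighted total:
  Reliability 100 × 0.17 = 17
  Productivity 93 × 0.07 = 6.51
  Leadership 48 × 0.12 = 5.76
  Collaboration 41 × 0.33 = 13.53
  Technical skill 60.5 × 0.11 = 6.655
  Initiative 79 × 0.2 = 15.8
Sum = 65.255
Bonus: 65.255 + 0 = 65.255
65.255 is ≥ 40 and < 65.5 → Approaching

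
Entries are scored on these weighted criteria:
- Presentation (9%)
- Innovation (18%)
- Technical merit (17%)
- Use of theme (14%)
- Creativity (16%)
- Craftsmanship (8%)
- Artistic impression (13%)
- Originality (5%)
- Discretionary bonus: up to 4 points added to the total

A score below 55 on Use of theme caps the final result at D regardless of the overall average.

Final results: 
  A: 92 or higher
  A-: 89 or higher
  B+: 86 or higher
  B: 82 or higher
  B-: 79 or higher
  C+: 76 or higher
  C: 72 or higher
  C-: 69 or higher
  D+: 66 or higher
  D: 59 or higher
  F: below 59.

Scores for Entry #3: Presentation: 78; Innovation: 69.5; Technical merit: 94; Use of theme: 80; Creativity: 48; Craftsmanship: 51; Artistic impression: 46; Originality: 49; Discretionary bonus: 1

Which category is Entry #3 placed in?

Use of theme score 80 ≥ 55: minimum met.
Weighted total:
  Presentation 78 × 0.09 = 7.02
  Innovation 69.5 × 0.18 = 12.51
  Technical merit 94 × 0.17 = 15.98
  Use of theme 80 × 0.14 = 11.2
  Creativity 48 × 0.16 = 7.68
  Craftsmanship 51 × 0.08 = 4.08
  Artistic impression 46 × 0.13 = 5.98
  Originality 49 × 0.05 = 2.45
Sum = 66.9
Discretionary bonus: 66.9 + 1 = 67.9
67.9 is ≥ 66 and < 69 → D+

D+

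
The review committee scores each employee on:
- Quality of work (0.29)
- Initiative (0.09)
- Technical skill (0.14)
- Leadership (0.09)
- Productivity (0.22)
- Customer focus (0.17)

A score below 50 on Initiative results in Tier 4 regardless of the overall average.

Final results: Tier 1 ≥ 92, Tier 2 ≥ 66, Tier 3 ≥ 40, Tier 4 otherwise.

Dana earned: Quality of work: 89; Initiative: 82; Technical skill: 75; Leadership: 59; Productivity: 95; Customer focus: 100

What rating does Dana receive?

Initiative score 82 ≥ 50: minimum met.
Weighted total:
  Quality of work 89 × 0.29 = 25.81
  Initiative 82 × 0.09 = 7.38
  Technical skill 75 × 0.14 = 10.5
  Leadership 59 × 0.09 = 5.31
  Productivity 95 × 0.22 = 20.9
  Customer focus 100 × 0.17 = 17
Sum = 86.9
86.9 is ≥ 66 and < 92 → Tier 2

Tier 2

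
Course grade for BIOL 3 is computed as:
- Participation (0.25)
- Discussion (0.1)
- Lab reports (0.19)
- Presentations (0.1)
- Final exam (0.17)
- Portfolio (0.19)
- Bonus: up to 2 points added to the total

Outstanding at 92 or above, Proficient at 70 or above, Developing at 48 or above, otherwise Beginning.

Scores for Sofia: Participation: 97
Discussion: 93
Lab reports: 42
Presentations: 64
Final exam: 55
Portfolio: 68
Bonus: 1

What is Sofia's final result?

Weighted total:
  Participation 97 × 0.25 = 24.25
  Discussion 93 × 0.1 = 9.3
  Lab reports 42 × 0.19 = 7.98
  Presentations 64 × 0.1 = 6.4
  Final exam 55 × 0.17 = 9.35
  Portfolio 68 × 0.19 = 12.92
Sum = 70.2
Bonus: 70.2 + 1 = 71.2
71.2 is ≥ 70 and < 92 → Proficient

Proficient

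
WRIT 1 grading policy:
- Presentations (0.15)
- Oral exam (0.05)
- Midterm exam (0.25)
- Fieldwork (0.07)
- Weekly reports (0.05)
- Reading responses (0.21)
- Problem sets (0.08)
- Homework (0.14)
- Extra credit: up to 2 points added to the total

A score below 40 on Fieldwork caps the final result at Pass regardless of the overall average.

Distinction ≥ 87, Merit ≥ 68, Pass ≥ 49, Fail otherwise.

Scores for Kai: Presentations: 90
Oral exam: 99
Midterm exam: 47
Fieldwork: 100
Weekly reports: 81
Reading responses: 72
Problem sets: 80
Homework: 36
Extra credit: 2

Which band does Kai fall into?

Fieldwork score 100 ≥ 40: minimum met.
Weighted total:
  Presentations 90 × 0.15 = 13.5
  Oral exam 99 × 0.05 = 4.95
  Midterm exam 47 × 0.25 = 11.75
  Fieldwork 100 × 0.07 = 7
  Weekly reports 81 × 0.05 = 4.05
  Reading responses 72 × 0.21 = 15.12
  Problem sets 80 × 0.08 = 6.4
  Homework 36 × 0.14 = 5.04
Sum = 67.81
Extra credit: 67.81 + 2 = 69.81
69.81 is ≥ 68 and < 87 → Merit

Merit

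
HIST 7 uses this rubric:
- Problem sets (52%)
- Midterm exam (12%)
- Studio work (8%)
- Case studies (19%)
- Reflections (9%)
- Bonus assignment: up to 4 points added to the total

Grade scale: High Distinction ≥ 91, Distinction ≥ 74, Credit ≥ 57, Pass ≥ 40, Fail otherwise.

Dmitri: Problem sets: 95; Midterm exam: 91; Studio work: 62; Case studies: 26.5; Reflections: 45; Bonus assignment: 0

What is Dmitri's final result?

Distinction

Weighted total:
  Problem sets 95 × 0.52 = 49.4
  Midterm exam 91 × 0.12 = 10.92
  Studio work 62 × 0.08 = 4.96
  Case studies 26.5 × 0.19 = 5.035
  Reflections 45 × 0.09 = 4.05
Sum = 74.365
Bonus assignment: 74.365 + 0 = 74.365
74.365 is ≥ 74 and < 91 → Distinction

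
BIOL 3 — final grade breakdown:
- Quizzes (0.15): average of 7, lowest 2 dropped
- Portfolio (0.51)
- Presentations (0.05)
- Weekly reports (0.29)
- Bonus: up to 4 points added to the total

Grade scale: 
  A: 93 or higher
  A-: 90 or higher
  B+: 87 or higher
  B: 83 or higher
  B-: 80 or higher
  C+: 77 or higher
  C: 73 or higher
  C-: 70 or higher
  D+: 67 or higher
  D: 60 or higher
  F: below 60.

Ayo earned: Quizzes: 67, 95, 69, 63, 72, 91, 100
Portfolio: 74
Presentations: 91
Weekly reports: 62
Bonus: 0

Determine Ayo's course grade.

C

Quizzes: drop 63, 67 → average of remaining 5 = 427/5 = 85.4
Weighted total:
  Quizzes 85.4 × 0.15 = 12.81
  Portfolio 74 × 0.51 = 37.74
  Presentations 91 × 0.05 = 4.55
  Weekly reports 62 × 0.29 = 17.98
Sum = 73.08
Bonus: 73.08 + 0 = 73.08
73.08 is ≥ 73 and < 77 → C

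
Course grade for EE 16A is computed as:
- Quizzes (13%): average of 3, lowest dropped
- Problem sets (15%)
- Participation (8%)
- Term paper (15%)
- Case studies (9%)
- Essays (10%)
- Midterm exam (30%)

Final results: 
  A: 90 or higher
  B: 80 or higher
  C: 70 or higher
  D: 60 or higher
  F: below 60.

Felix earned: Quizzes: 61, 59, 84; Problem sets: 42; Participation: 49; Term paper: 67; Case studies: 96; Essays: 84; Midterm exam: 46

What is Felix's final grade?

Quizzes: drop 59 → average of remaining 2 = 145/2 = 72.5
Weighted total:
  Quizzes 72.5 × 0.13 = 9.425
  Problem sets 42 × 0.15 = 6.3
  Participation 49 × 0.08 = 3.92
  Term paper 67 × 0.15 = 10.05
  Case studies 96 × 0.09 = 8.64
  Essays 84 × 0.1 = 8.4
  Midterm exam 46 × 0.3 = 13.8
Sum = 60.535
60.535 is ≥ 60 and < 70 → D

D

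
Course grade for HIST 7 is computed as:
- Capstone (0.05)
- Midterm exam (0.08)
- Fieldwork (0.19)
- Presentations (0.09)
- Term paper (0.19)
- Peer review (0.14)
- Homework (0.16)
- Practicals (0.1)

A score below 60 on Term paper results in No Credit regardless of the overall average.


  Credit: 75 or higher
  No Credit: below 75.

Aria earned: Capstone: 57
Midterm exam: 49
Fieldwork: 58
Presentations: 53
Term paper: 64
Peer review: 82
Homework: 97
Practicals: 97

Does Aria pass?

No Credit

Term paper score 64 ≥ 60: minimum met.
Weighted total:
  Capstone 57 × 0.05 = 2.85
  Midterm exam 49 × 0.08 = 3.92
  Fieldwork 58 × 0.19 = 11.02
  Presentations 53 × 0.09 = 4.77
  Term paper 64 × 0.19 = 12.16
  Peer review 82 × 0.14 = 11.48
  Homework 97 × 0.16 = 15.52
  Practicals 97 × 0.1 = 9.7
Sum = 71.42
71.42 < 75 → No Credit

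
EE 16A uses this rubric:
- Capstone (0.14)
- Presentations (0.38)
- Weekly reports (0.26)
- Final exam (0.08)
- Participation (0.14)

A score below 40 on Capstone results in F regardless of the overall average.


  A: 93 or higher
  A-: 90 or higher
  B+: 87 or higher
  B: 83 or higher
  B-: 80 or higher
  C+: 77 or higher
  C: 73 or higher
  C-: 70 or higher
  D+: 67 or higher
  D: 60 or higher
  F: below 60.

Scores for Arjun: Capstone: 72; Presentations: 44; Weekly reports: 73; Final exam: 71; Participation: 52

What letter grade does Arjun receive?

F

Capstone score 72 ≥ 40: minimum met.
Weighted total:
  Capstone 72 × 0.14 = 10.08
  Presentations 44 × 0.38 = 16.72
  Weekly reports 73 × 0.26 = 18.98
  Final exam 71 × 0.08 = 5.68
  Participation 52 × 0.14 = 7.28
Sum = 58.74
58.74 < 60 → F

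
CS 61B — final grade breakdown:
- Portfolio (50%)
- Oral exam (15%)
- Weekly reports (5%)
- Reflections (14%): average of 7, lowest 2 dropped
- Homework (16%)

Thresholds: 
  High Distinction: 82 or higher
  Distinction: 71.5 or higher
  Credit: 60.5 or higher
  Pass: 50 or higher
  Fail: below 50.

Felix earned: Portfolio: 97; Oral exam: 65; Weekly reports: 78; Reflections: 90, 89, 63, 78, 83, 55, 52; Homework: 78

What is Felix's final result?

Reflections: drop 52, 55 → average of remaining 5 = 403/5 = 80.6
Weighted total:
  Portfolio 97 × 0.5 = 48.5
  Oral exam 65 × 0.15 = 9.75
  Weekly reports 78 × 0.05 = 3.9
  Reflections 80.6 × 0.14 = 11.284
  Homework 78 × 0.16 = 12.48
Sum = 85.914
85.914 ≥ 82 → High Distinction

High Distinction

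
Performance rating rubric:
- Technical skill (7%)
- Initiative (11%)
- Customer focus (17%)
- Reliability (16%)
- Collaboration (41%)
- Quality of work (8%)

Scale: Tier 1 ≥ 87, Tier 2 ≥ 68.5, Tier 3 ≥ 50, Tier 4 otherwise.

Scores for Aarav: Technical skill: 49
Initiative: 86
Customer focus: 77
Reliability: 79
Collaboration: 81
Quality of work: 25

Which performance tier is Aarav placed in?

Tier 2

Weighted total:
  Technical skill 49 × 0.07 = 3.43
  Initiative 86 × 0.11 = 9.46
  Customer focus 77 × 0.17 = 13.09
  Reliability 79 × 0.16 = 12.64
  Collaboration 81 × 0.41 = 33.21
  Quality of work 25 × 0.08 = 2
Sum = 73.83
73.83 is ≥ 68.5 and < 87 → Tier 2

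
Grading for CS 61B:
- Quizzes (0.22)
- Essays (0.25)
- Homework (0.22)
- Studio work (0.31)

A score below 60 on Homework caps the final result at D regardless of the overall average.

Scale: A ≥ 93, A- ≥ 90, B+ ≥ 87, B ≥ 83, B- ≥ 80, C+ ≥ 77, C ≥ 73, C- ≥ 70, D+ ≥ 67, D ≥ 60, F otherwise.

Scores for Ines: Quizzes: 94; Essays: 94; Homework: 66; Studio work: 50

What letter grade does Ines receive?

Homework score 66 ≥ 60: minimum met.
Weighted total:
  Quizzes 94 × 0.22 = 20.68
  Essays 94 × 0.25 = 23.5
  Homework 66 × 0.22 = 14.52
  Studio work 50 × 0.31 = 15.5
Sum = 74.2
74.2 is ≥ 73 and < 77 → C

C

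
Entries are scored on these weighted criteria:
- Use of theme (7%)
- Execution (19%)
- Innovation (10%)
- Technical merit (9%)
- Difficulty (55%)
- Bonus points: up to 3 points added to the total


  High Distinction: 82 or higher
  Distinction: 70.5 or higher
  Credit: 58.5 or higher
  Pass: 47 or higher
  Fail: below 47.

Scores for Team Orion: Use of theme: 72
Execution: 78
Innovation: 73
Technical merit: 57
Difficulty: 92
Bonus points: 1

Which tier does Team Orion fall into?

Weighted total:
  Use of theme 72 × 0.07 = 5.04
  Execution 78 × 0.19 = 14.82
  Innovation 73 × 0.1 = 7.3
  Technical merit 57 × 0.09 = 5.13
  Difficulty 92 × 0.55 = 50.6
Sum = 82.89
Bonus points: 82.89 + 1 = 83.89
83.89 ≥ 82 → High Distinction

High Distinction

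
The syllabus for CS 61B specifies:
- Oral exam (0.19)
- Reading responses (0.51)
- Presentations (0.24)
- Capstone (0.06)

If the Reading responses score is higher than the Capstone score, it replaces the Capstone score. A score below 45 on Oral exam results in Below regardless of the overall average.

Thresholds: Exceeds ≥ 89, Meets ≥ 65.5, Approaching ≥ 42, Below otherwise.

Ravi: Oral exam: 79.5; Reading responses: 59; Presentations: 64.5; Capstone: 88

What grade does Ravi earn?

Meets

Reading responses (59) ≤ Capstone (88), so Capstone stays at 88.
Oral exam score 79.5 ≥ 45: minimum met.
Weighted total:
  Oral exam 79.5 × 0.19 = 15.105
  Reading responses 59 × 0.51 = 30.09
  Presentations 64.5 × 0.24 = 15.48
  Capstone 88 × 0.06 = 5.28
Sum = 65.955
65.955 is ≥ 65.5 and < 89 → Meets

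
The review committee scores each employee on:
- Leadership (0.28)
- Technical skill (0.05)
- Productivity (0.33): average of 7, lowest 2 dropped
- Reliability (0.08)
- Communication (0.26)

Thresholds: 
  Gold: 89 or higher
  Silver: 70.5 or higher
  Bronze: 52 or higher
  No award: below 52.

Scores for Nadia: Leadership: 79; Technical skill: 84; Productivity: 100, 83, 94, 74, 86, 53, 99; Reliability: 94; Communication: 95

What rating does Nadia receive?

Productivity: drop 53, 74 → average of remaining 5 = 462/5 = 92.4
Weighted total:
  Leadership 79 × 0.28 = 22.12
  Technical skill 84 × 0.05 = 4.2
  Productivity 92.4 × 0.33 = 30.492
  Reliability 94 × 0.08 = 7.52
  Communication 95 × 0.26 = 24.7
Sum = 89.032
89.032 ≥ 89 → Gold

Gold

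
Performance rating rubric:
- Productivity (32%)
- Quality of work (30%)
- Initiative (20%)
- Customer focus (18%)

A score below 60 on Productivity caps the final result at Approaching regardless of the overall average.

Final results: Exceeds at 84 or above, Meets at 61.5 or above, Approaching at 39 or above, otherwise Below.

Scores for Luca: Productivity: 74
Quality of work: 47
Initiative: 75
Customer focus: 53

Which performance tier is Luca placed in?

Meets

Productivity score 74 ≥ 60: minimum met.
Weighted total:
  Productivity 74 × 0.32 = 23.68
  Quality of work 47 × 0.3 = 14.1
  Initiative 75 × 0.2 = 15
  Customer focus 53 × 0.18 = 9.54
Sum = 62.32
62.32 is ≥ 61.5 and < 84 → Meets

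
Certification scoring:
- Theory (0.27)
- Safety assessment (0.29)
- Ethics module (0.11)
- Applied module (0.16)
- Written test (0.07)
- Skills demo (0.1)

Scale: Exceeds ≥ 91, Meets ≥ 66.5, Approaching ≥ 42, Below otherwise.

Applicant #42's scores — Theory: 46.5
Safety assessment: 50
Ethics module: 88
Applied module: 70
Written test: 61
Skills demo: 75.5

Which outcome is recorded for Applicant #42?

Approaching

Weighted total:
  Theory 46.5 × 0.27 = 12.555
  Safety assessment 50 × 0.29 = 14.5
  Ethics module 88 × 0.11 = 9.68
  Applied module 70 × 0.16 = 11.2
  Written test 61 × 0.07 = 4.27
  Skills demo 75.5 × 0.1 = 7.55
Sum = 59.755
59.755 is ≥ 42 and < 66.5 → Approaching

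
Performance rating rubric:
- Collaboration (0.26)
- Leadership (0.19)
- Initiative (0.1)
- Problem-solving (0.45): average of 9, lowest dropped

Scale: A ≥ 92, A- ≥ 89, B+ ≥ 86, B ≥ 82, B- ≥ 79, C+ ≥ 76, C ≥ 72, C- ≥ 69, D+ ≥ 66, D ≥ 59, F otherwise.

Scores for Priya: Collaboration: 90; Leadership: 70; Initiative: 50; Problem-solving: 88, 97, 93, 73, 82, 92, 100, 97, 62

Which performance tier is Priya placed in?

B

Problem-solving: drop 62 → average of remaining 8 = 722/8 = 90.25
Weighted total:
  Collaboration 90 × 0.26 = 23.4
  Leadership 70 × 0.19 = 13.3
  Initiative 50 × 0.1 = 5
  Problem-solving 90.25 × 0.45 = 40.6125
Sum = 82.3125
82.3125 is ≥ 82 and < 86 → B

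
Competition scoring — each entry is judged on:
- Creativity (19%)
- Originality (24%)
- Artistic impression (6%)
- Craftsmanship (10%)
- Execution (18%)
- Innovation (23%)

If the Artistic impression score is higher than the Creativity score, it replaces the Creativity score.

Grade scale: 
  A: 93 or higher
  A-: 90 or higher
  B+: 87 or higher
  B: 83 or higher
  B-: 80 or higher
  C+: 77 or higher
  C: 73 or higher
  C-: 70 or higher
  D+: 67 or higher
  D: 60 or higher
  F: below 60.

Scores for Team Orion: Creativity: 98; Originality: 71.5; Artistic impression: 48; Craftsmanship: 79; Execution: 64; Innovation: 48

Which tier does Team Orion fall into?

D+

Artistic impression (48) ≤ Creativity (98), so Creativity stays at 98.
Weighted total:
  Creativity 98 × 0.19 = 18.62
  Originality 71.5 × 0.24 = 17.16
  Artistic impression 48 × 0.06 = 2.88
  Craftsmanship 79 × 0.1 = 7.9
  Execution 64 × 0.18 = 11.52
  Innovation 48 × 0.23 = 11.04
Sum = 69.12
69.12 is ≥ 67 and < 70 → D+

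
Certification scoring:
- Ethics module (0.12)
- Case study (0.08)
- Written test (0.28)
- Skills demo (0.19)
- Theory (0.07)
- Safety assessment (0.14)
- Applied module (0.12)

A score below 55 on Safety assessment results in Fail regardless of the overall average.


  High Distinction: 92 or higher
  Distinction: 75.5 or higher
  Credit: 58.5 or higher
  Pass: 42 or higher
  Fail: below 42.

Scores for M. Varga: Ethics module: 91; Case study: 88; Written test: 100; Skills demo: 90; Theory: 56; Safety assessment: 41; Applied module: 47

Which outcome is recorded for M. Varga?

Safety assessment score 41 < 55: minimum not met.
Weighted total:
  Ethics module 91 × 0.12 = 10.92
  Case study 88 × 0.08 = 7.04
  Written test 100 × 0.28 = 28
  Skills demo 90 × 0.19 = 17.1
  Theory 56 × 0.07 = 3.92
  Safety assessment 41 × 0.14 = 5.74
  Applied module 47 × 0.12 = 5.64
Sum = 78.36
Because the Safety assessment minimum was not met, the result is Fail.

Fail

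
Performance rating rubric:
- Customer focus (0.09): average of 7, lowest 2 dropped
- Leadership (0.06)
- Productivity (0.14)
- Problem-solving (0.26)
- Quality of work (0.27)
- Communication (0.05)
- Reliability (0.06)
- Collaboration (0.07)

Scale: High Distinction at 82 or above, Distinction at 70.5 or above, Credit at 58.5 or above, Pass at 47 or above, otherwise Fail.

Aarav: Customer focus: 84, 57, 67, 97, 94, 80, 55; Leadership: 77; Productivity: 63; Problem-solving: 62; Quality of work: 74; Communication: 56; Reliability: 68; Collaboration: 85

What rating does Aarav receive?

Customer focus: drop 55, 57 → average of remaining 5 = 422/5 = 84.4
Weighted total:
  Customer focus 84.4 × 0.09 = 7.596
  Leadership 77 × 0.06 = 4.62
  Productivity 63 × 0.14 = 8.82
  Problem-solving 62 × 0.26 = 16.12
  Quality of work 74 × 0.27 = 19.98
  Communication 56 × 0.05 = 2.8
  Reliability 68 × 0.06 = 4.08
  Collaboration 85 × 0.07 = 5.95
Sum = 69.966
69.966 is ≥ 58.5 and < 70.5 → Credit

Credit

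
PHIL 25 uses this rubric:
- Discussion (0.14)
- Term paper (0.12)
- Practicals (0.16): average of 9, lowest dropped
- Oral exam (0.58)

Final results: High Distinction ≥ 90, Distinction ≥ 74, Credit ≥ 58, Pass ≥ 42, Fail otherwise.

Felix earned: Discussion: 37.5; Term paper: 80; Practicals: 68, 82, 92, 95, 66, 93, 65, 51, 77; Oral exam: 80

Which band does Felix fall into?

Distinction

Practicals: drop 51 → average of remaining 8 = 638/8 = 79.75
Weighted total:
  Discussion 37.5 × 0.14 = 5.25
  Term paper 80 × 0.12 = 9.6
  Practicals 79.75 × 0.16 = 12.76
  Oral exam 80 × 0.58 = 46.4
Sum = 74.01
74.01 is ≥ 74 and < 90 → Distinction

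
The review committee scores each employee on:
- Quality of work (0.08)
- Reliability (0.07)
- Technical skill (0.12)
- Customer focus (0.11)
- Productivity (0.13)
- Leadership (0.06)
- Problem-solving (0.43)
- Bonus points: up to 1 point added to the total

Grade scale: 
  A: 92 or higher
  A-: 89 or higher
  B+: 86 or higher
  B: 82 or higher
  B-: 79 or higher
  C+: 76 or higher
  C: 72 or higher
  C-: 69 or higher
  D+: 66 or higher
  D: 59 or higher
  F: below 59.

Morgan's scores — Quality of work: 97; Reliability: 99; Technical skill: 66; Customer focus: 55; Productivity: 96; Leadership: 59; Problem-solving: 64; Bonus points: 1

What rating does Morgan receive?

Weighted total:
  Quality of work 97 × 0.08 = 7.76
  Reliability 99 × 0.07 = 6.93
  Technical skill 66 × 0.12 = 7.92
  Customer focus 55 × 0.11 = 6.05
  Productivity 96 × 0.13 = 12.48
  Leadership 59 × 0.06 = 3.54
  Problem-solving 64 × 0.43 = 27.52
Sum = 72.2
Bonus points: 72.2 + 1 = 73.2
73.2 is ≥ 72 and < 76 → C

C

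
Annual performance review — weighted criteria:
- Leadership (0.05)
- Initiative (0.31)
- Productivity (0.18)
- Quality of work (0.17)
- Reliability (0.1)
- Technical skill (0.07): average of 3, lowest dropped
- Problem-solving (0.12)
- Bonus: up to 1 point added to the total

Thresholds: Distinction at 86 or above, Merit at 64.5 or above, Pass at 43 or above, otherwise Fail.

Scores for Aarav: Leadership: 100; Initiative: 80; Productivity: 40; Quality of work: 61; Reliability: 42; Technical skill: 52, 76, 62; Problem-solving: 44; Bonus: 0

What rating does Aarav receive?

Technical skill: drop 52 → average of remaining 2 = 138/2 = 69
Weighted total:
  Leadership 100 × 0.05 = 5
  Initiative 80 × 0.31 = 24.8
  Productivity 40 × 0.18 = 7.2
  Quality of work 61 × 0.17 = 10.37
  Reliability 42 × 0.1 = 4.2
  Technical skill 69 × 0.07 = 4.83
  Problem-solving 44 × 0.12 = 5.28
Sum = 61.68
Bonus: 61.68 + 0 = 61.68
61.68 is ≥ 43 and < 64.5 → Pass

Pass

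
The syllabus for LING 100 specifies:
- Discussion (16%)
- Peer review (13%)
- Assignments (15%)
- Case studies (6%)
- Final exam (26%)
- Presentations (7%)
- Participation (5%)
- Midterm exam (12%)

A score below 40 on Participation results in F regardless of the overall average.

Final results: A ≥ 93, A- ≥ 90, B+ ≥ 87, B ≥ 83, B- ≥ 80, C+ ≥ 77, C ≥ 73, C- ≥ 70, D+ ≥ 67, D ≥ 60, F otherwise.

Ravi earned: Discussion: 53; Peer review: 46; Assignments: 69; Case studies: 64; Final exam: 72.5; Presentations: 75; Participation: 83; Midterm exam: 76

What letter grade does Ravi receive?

D

Participation score 83 ≥ 40: minimum met.
Weighted total:
  Discussion 53 × 0.16 = 8.48
  Peer review 46 × 0.13 = 5.98
  Assignments 69 × 0.15 = 10.35
  Case studies 64 × 0.06 = 3.84
  Final exam 72.5 × 0.26 = 18.85
  Presentations 75 × 0.07 = 5.25
  Participation 83 × 0.05 = 4.15
  Midterm exam 76 × 0.12 = 9.12
Sum = 66.02
66.02 is ≥ 60 and < 67 → D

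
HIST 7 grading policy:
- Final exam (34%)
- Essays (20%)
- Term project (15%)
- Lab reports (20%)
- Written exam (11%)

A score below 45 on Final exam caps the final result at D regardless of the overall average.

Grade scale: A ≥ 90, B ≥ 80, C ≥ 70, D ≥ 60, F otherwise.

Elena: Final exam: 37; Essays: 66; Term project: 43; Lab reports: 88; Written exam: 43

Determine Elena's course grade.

F

Final exam score 37 < 45: minimum not met.
Weighted total:
  Final exam 37 × 0.34 = 12.58
  Essays 66 × 0.2 = 13.2
  Term project 43 × 0.15 = 6.45
  Lab reports 88 × 0.2 = 17.6
  Written exam 43 × 0.11 = 4.73
Sum = 54.56
54.56 would be F; cap at D applies → F.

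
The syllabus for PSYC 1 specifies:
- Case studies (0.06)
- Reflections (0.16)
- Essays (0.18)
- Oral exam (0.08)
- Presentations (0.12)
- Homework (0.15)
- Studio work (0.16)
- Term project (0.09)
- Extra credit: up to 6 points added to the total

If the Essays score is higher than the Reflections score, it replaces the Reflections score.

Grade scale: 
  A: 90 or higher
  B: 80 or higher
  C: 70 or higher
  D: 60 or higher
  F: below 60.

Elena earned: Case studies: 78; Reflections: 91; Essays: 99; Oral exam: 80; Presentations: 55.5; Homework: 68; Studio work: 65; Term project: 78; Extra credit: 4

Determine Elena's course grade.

B

Essays (99) > Reflections (91), so Reflections counts as 99.
Weighted total:
  Case studies 78 × 0.06 = 4.68
  Reflections 99 × 0.16 = 15.84
  Essays 99 × 0.18 = 17.82
  Oral exam 80 × 0.08 = 6.4
  Presentations 55.5 × 0.12 = 6.66
  Homework 68 × 0.15 = 10.2
  Studio work 65 × 0.16 = 10.4
  Term project 78 × 0.09 = 7.02
Sum = 79.02
Extra credit: 79.02 + 4 = 83.02
83.02 is ≥ 80 and < 90 → B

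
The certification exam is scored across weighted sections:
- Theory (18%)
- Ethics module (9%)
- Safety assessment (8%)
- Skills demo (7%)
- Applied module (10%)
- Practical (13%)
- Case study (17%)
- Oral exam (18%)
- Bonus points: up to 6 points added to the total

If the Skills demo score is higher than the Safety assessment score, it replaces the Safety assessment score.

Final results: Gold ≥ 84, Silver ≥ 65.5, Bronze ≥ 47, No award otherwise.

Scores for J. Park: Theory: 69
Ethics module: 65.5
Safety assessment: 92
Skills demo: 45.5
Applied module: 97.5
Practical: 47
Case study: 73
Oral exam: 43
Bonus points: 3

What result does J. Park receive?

Silver

Skills demo (45.5) ≤ Safety assessment (92), so Safety assessment stays at 92.
Weighted total:
  Theory 69 × 0.18 = 12.42
  Ethics module 65.5 × 0.09 = 5.895
  Safety assessment 92 × 0.08 = 7.36
  Skills demo 45.5 × 0.07 = 3.185
  Applied module 97.5 × 0.1 = 9.75
  Practical 47 × 0.13 = 6.11
  Case study 73 × 0.17 = 12.41
  Oral exam 43 × 0.18 = 7.74
Sum = 64.87
Bonus points: 64.87 + 3 = 67.87
67.87 is ≥ 65.5 and < 84 → Silver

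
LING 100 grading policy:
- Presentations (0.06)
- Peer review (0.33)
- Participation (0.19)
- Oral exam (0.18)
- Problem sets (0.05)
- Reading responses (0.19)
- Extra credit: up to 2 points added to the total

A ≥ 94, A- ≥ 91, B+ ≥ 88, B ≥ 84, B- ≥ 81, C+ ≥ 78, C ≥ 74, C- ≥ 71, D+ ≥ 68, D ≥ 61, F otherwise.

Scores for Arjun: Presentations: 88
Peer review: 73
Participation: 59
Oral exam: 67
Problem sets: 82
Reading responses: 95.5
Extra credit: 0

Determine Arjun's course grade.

C

Weighted total:
  Presentations 88 × 0.06 = 5.28
  Peer review 73 × 0.33 = 24.09
  Participation 59 × 0.19 = 11.21
  Oral exam 67 × 0.18 = 12.06
  Problem sets 82 × 0.05 = 4.1
  Reading responses 95.5 × 0.19 = 18.145
Sum = 74.885
Extra credit: 74.885 + 0 = 74.885
74.885 is ≥ 74 and < 78 → C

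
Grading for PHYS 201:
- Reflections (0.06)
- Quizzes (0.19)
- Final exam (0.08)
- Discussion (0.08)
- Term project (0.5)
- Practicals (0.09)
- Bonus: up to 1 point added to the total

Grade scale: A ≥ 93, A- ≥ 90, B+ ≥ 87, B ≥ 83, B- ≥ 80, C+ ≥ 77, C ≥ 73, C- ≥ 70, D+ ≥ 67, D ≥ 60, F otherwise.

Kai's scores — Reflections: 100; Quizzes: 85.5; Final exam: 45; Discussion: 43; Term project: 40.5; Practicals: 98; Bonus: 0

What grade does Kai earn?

F

Weighted total:
  Reflections 100 × 0.06 = 6
  Quizzes 85.5 × 0.19 = 16.245
  Final exam 45 × 0.08 = 3.6
  Discussion 43 × 0.08 = 3.44
  Term project 40.5 × 0.5 = 20.25
  Practicals 98 × 0.09 = 8.82
Sum = 58.355
Bonus: 58.355 + 0 = 58.355
58.355 < 60 → F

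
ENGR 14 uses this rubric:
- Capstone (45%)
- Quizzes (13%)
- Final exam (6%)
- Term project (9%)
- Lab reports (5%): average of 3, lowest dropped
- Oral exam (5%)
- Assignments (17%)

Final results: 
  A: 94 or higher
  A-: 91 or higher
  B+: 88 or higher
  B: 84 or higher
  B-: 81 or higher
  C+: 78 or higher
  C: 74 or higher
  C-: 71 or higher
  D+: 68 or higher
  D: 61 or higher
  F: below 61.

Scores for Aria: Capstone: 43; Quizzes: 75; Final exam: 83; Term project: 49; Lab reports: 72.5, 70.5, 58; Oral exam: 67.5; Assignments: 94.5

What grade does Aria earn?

D

Lab reports: drop 58 → average of remaining 2 = 143/2 = 71.5
Weighted total:
  Capstone 43 × 0.45 = 19.35
  Quizzes 75 × 0.13 = 9.75
  Final exam 83 × 0.06 = 4.98
  Term project 49 × 0.09 = 4.41
  Lab reports 71.5 × 0.05 = 3.575
  Oral exam 67.5 × 0.05 = 3.375
  Assignments 94.5 × 0.17 = 16.065
Sum = 61.505
61.505 is ≥ 61 and < 68 → D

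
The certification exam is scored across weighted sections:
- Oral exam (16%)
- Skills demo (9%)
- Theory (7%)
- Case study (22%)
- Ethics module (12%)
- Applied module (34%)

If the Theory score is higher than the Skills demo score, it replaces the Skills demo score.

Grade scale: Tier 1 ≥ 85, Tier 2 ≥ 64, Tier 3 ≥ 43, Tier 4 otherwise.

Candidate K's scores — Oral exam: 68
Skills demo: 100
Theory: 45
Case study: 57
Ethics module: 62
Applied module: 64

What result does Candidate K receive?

Tier 2

Theory (45) ≤ Skills demo (100), so Skills demo stays at 100.
Weighted total:
  Oral exam 68 × 0.16 = 10.88
  Skills demo 100 × 0.09 = 9
  Theory 45 × 0.07 = 3.15
  Case study 57 × 0.22 = 12.54
  Ethics module 62 × 0.12 = 7.44
  Applied module 64 × 0.34 = 21.76
Sum = 64.77
64.77 is ≥ 64 and < 85 → Tier 2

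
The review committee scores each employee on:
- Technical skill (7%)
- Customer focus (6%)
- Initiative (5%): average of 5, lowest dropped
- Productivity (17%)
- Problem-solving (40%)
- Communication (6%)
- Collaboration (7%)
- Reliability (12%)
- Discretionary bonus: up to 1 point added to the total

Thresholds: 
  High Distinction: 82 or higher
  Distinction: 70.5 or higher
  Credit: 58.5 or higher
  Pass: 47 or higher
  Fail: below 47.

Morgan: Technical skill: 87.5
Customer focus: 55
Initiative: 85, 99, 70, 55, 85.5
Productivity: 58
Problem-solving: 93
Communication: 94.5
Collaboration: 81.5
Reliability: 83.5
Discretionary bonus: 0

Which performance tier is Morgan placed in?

High Distinction

Initiative: drop 55 → average of remaining 4 = 339.5/4 = 84.875
Weighted total:
  Technical skill 87.5 × 0.07 = 6.125
  Customer focus 55 × 0.06 = 3.3
  Initiative 84.875 × 0.05 = 4.24375
  Productivity 58 × 0.17 = 9.86
  Problem-solving 93 × 0.4 = 37.2
  Communication 94.5 × 0.06 = 5.67
  Collaboration 81.5 × 0.07 = 5.705
  Reliability 83.5 × 0.12 = 10.02
Sum = 82.12375
Discretionary bonus: 82.12375 + 0 = 82.12375
82.12375 ≥ 82 → High Distinction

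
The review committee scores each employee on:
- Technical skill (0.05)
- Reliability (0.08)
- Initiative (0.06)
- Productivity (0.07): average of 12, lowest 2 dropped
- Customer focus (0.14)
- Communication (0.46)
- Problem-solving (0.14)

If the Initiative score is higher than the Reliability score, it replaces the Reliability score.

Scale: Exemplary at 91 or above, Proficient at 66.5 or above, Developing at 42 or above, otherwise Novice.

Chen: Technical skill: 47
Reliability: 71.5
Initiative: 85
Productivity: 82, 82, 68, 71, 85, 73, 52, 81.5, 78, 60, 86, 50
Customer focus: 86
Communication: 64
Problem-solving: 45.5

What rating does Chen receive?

Productivity: drop 50, 52 → average of remaining 10 = 766.5/10 = 76.65
Initiative (85) > Reliability (71.5), so Reliability counts as 85.
Weighted total:
  Technical skill 47 × 0.05 = 2.35
  Reliability 85 × 0.08 = 6.8
  Initiative 85 × 0.06 = 5.1
  Productivity 76.65 × 0.07 = 5.3655
  Customer focus 86 × 0.14 = 12.04
  Communication 64 × 0.46 = 29.44
  Problem-solving 45.5 × 0.14 = 6.37
Sum = 67.4655
67.4655 is ≥ 66.5 and < 91 → Proficient

Proficient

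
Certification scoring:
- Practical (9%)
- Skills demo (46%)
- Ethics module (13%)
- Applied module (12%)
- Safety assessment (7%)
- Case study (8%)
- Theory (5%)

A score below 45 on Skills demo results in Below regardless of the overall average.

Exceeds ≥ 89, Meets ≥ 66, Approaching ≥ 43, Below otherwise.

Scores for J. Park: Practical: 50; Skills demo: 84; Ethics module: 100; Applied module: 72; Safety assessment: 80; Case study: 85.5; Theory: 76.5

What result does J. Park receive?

Meets

Skills demo score 84 ≥ 45: minimum met.
Weighted total:
  Practical 50 × 0.09 = 4.5
  Skills demo 84 × 0.46 = 38.64
  Ethics module 100 × 0.13 = 13
  Applied module 72 × 0.12 = 8.64
  Safety assessment 80 × 0.07 = 5.6
  Case study 85.5 × 0.08 = 6.84
  Theory 76.5 × 0.05 = 3.825
Sum = 81.045
81.045 is ≥ 66 and < 89 → Meets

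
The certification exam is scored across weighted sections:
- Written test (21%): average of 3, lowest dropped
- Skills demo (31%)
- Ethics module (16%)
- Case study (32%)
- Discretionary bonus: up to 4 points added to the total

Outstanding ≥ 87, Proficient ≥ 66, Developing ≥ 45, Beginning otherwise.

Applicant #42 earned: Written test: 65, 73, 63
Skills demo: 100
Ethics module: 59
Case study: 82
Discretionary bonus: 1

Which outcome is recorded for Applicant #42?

Proficient

Written test: drop 63 → average of remaining 2 = 138/2 = 69
Weighted total:
  Written test 69 × 0.21 = 14.49
  Skills demo 100 × 0.31 = 31
  Ethics module 59 × 0.16 = 9.44
  Case study 82 × 0.32 = 26.24
Sum = 81.17
Discretionary bonus: 81.17 + 1 = 82.17
82.17 is ≥ 66 and < 87 → Proficient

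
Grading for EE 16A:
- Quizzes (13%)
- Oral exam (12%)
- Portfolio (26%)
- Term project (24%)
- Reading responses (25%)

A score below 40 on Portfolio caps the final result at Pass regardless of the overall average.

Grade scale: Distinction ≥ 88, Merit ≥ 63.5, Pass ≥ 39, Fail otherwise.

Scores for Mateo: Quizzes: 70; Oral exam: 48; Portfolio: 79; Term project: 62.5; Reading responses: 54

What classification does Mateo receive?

Portfolio score 79 ≥ 40: minimum met.
Weighted total:
  Quizzes 70 × 0.13 = 9.1
  Oral exam 48 × 0.12 = 5.76
  Portfolio 79 × 0.26 = 20.54
  Term project 62.5 × 0.24 = 15
  Reading responses 54 × 0.25 = 13.5
Sum = 63.9
63.9 is ≥ 63.5 and < 88 → Merit

Merit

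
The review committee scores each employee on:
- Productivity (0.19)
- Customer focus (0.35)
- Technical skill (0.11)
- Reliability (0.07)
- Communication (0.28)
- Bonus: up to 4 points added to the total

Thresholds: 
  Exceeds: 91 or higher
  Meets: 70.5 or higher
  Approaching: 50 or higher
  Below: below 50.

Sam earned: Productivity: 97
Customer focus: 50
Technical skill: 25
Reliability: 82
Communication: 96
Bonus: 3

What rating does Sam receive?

Weighted total:
  Productivity 97 × 0.19 = 18.43
  Customer focus 50 × 0.35 = 17.5
  Technical skill 25 × 0.11 = 2.75
  Reliability 82 × 0.07 = 5.74
  Communication 96 × 0.28 = 26.88
Sum = 71.3
Bonus: 71.3 + 3 = 74.3
74.3 is ≥ 70.5 and < 91 → Meets

Meets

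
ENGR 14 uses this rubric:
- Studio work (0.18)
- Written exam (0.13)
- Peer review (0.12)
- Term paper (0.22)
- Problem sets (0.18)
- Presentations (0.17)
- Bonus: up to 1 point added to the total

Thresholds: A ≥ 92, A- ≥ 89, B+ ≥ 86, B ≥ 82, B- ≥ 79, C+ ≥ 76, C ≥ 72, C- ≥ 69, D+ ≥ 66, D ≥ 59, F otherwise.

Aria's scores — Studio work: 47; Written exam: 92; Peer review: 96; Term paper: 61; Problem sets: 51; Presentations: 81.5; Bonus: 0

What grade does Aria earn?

D+

Weighted total:
  Studio work 47 × 0.18 = 8.46
  Written exam 92 × 0.13 = 11.96
  Peer review 96 × 0.12 = 11.52
  Term paper 61 × 0.22 = 13.42
  Problem sets 51 × 0.18 = 9.18
  Presentations 81.5 × 0.17 = 13.855
Sum = 68.395
Bonus: 68.395 + 0 = 68.395
68.395 is ≥ 66 and < 69 → D+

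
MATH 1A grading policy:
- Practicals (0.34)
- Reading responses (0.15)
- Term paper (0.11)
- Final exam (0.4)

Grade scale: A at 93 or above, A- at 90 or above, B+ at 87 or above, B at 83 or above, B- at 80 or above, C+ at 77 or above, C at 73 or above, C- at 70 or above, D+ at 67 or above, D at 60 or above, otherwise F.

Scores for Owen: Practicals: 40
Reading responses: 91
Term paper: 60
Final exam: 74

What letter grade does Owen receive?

D

Weighted total:
  Practicals 40 × 0.34 = 13.6
  Reading responses 91 × 0.15 = 13.65
  Term paper 60 × 0.11 = 6.6
  Final exam 74 × 0.4 = 29.6
Sum = 63.45
63.45 is ≥ 60 and < 67 → D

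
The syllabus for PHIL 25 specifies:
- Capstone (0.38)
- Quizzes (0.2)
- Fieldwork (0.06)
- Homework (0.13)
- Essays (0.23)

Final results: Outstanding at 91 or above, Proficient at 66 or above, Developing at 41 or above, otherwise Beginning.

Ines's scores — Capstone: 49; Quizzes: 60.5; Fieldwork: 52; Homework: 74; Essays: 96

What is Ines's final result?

Weighted total:
  Capstone 49 × 0.38 = 18.62
  Quizzes 60.5 × 0.2 = 12.1
  Fieldwork 52 × 0.06 = 3.12
  Homework 74 × 0.13 = 9.62
  Essays 96 × 0.23 = 22.08
Sum = 65.54
65.54 is ≥ 41 and < 66 → Developing

Developing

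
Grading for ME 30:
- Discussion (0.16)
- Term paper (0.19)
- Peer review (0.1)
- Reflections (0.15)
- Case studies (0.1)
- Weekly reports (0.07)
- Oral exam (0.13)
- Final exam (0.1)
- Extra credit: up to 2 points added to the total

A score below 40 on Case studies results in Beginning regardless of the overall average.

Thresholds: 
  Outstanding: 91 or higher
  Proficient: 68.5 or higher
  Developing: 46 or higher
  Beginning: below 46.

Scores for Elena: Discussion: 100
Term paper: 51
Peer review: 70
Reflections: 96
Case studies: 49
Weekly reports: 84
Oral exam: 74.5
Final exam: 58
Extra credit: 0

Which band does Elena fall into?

Proficient

Case studies score 49 ≥ 40: minimum met.
Weighted total:
  Discussion 100 × 0.16 = 16
  Term paper 51 × 0.19 = 9.69
  Peer review 70 × 0.1 = 7
  Reflections 96 × 0.15 = 14.4
  Case studies 49 × 0.1 = 4.9
  Weekly reports 84 × 0.07 = 5.88
  Oral exam 74.5 × 0.13 = 9.685
  Final exam 58 × 0.1 = 5.8
Sum = 73.355
Extra credit: 73.355 + 0 = 73.355
73.355 is ≥ 68.5 and < 91 → Proficient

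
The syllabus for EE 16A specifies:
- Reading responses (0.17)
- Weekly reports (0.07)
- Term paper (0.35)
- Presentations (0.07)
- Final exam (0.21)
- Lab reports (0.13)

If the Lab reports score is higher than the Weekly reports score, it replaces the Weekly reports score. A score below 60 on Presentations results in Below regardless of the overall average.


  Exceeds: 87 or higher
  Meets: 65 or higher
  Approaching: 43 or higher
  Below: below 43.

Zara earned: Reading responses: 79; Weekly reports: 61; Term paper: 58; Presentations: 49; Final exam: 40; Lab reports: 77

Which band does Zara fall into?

Below

Lab reports (77) > Weekly reports (61), so Weekly reports counts as 77.
Presentations score 49 < 60: minimum not met.
Weighted total:
  Reading responses 79 × 0.17 = 13.43
  Weekly reports 77 × 0.07 = 5.39
  Term paper 58 × 0.35 = 20.3
  Presentations 49 × 0.07 = 3.43
  Final exam 40 × 0.21 = 8.4
  Lab reports 77 × 0.13 = 10.01
Sum = 60.96
Because the Presentations minimum was not met, the result is Below.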